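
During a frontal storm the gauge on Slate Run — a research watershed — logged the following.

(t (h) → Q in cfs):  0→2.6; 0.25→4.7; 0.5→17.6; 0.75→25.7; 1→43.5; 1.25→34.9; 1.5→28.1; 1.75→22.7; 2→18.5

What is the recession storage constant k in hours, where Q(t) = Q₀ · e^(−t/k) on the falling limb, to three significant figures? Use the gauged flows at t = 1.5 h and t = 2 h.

k ≈ 1.20 h

On the falling limb, Q drops from 28.1 to 18.5 cfs between t = 1.5 h and t = 2 h (Δt = 0.5 h).
k = −Δt / ln(Q₂/Q₁) = −0.5 / ln(18.5/28.1) = 1.20 h.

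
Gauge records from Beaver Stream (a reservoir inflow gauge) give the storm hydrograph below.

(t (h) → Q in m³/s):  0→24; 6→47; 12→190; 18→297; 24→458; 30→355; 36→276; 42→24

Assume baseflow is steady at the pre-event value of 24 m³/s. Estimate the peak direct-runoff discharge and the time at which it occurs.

Q_p = 434.0 m³/s at t = 24 h

Subtracting baseflow gives direct-runoff ordinates: 0.0, 23.0, 166.0, 273.0, 434.0, 331.0, 252.0, 0.0 m³/s.
The maximum is 434.0 m³/s, occurring at the reading for t = 24 h.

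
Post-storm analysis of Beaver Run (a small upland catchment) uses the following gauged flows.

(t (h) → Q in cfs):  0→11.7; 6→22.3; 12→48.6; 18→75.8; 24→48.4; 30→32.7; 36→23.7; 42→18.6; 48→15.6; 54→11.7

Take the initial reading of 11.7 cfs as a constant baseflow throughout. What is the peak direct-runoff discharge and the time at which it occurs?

Subtracting baseflow gives direct-runoff ordinates: 0.0, 10.6, 36.9, 64.1, 36.7, 21.0, 12.0, 6.9, 3.9, 0.0 cfs.
The maximum is 64.1 cfs, occurring at the reading for t = 18 h.

Q_p = 64.1 cfs at t = 18 h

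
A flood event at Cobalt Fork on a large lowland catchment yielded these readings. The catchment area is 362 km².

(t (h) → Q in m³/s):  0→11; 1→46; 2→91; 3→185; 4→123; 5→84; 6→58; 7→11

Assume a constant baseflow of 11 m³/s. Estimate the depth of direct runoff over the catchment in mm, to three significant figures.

Direct runoff: 0.0, 35.0, 80.0, 174.0, 112.0, 73.0, 47.0, 0.0 m³/s; ΣQ_DR = 521.0 m³/s.
V = ΣQ_DR · Δt = 521.0 × 3600 s = 1.876 × 10^6 m³.
Over A = 362 km², depth = V / A = 5.18 mm.

d ≈ 5.18 mm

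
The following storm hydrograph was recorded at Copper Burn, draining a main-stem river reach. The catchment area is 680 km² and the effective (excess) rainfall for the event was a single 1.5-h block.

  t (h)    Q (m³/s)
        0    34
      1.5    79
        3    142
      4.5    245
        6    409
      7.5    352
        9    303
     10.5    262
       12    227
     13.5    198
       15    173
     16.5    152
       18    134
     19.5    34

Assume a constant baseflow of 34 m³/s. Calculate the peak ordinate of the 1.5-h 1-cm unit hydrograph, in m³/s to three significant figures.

U_p ≈ 208 m³/s

Direct runoff: 0.0, 45.0, 108.0, 211.0, 375.0, 318.0, 269.0, 228.0, 193.0, 164.0, 139.0, 118.0, 100.0, 0.0 m³/s; ΣQ_DR = 2268 m³/s, peak = 375.0 m³/s.
Runoff depth d = ΣQ_DR·Δt / A = 2268 × 5400 / (680 km²) = 18.01 mm.
The 1-cm UH is the DRH scaled by (10 mm)/d, so U_p = 375.0 × 10/18.01 = 208 m³/s.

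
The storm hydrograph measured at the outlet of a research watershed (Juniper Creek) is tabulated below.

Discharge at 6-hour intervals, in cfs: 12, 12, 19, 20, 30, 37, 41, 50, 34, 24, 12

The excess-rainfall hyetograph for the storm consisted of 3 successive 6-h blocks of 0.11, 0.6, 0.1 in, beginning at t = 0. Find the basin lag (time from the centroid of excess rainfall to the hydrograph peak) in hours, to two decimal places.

Centroid of excess rainfall: t_c = Σ P_i·t̄_i / ΣP_i = 8.9259 h (block centres at 3, 9, 15 h).
Hydrograph peak occurs at t = 42 h, so basin lag t_L = 42 − 8.9259 = 33.07 h.

t_L ≈ 33.07 h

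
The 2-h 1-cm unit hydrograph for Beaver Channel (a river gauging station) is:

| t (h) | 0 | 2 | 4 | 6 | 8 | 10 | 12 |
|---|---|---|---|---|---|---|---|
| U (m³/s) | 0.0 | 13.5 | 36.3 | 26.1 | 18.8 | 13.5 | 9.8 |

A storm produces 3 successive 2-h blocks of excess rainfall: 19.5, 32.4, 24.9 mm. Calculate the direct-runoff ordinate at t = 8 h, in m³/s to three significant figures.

By discrete convolution, Q_j = Σ (P_i / 10 mm) · U_{j−i}.
At t = 8 h (j=4): Q = (19.5/10)·18.8 + (32.4/10)·26.1 + (24.9/10)·36.3 = 212 m³/s.

Q ≈ 212 m³/s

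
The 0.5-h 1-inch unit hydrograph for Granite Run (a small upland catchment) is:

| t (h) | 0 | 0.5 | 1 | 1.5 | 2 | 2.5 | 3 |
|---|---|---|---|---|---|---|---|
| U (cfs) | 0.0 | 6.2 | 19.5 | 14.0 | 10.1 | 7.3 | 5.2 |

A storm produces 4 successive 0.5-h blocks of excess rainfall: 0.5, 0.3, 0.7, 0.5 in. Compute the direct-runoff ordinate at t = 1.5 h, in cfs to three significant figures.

By discrete convolution, Q_j = Σ (P_i / 1 in) · U_{j−i}.
At t = 1.5 h (j=3): Q = (0.5/1)·14.0 + (0.3/1)·19.5 + (0.7/1)·6.2 + (0.5/1)·0.0 = 17.2 cfs.

Q ≈ 17.2 cfs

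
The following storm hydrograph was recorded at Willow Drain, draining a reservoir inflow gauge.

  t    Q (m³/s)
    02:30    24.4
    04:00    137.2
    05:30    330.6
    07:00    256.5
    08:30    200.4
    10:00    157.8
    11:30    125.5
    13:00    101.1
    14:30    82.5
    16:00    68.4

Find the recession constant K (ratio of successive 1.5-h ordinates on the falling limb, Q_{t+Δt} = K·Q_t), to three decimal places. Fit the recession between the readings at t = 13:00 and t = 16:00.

Using the recession-limb readings at t = 13:00 and t = 16:00: Q falls from 101.1 to 68.4 m³/s over 2 intervals.
K = (Q₂/Q₁)^(1/2) = (68.4/101.1)^(1/2) = 0.823.

K ≈ 0.823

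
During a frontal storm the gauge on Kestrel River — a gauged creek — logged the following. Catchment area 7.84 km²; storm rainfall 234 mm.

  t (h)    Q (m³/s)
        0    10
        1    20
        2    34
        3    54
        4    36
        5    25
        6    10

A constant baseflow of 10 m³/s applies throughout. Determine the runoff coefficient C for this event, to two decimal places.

C ≈ 0.23

ΣQ_DR = 119.0 m³/s; V = ΣQ_DR·Δt = 4.284 × 10^5 m³.
Runoff depth d = V / A = 54.64 mm.
C = d / P = 54.64 / 234 = 0.23.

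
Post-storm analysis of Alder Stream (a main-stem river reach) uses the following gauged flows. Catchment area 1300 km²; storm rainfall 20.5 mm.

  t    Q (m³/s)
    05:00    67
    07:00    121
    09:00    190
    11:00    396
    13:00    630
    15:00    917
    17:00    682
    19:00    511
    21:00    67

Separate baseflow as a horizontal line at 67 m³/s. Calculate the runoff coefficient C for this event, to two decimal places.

C ≈ 0.80

ΣQ_DR = 2978 m³/s; V = ΣQ_DR·Δt = 2.144 × 10^7 m³.
Runoff depth d = V / A = 16.49 mm.
C = d / P = 16.49 / 20.5 = 0.80.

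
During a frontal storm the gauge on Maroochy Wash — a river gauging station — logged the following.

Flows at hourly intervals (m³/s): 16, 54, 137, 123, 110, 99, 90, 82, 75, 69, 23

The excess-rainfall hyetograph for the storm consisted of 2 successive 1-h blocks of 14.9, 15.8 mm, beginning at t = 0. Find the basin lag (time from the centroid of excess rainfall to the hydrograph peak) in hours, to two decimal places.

Centroid of excess rainfall: t_c = Σ P_i·t̄_i / ΣP_i = 1.0147 h (block centres at 0.5, 1.5 h).
Hydrograph peak occurs at t = 2 h, so basin lag t_L = 2 − 1.0147 = 0.99 h.

t_L ≈ 0.99 h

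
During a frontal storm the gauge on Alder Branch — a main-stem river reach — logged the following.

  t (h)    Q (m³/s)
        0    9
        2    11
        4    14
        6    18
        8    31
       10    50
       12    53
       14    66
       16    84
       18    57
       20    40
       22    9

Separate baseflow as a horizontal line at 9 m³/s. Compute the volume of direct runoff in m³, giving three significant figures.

Direct-runoff ordinates (Q − Q_b): 0.0, 2.0, 5.0, 9.0, 22.0, 41.0, 44.0, 57.0, 75.0, 48.0, 31.0, 0.0 m³/s.
ΣQ_DR = 334.0 m³/s.
With Δt = 2 h = 7200 s, V = ΣQ_DR · Δt = 334.0 × 7200 = 2.40 × 10^6 m³.

V ≈ 2.40 × 10^6 m³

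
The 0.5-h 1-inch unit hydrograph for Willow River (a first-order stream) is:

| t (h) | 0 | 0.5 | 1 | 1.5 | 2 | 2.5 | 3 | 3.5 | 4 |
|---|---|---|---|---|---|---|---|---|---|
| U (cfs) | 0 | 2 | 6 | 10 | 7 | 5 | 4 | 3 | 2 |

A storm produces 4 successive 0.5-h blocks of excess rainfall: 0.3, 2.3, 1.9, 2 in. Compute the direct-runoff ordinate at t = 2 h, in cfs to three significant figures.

By discrete convolution, Q_j = Σ (P_i / 1 in) · U_{j−i}.
At t = 2 h (j=4): Q = (0.3/1)·7 + (2.3/1)·10 + (1.9/1)·6 + (2/1)·2 = 40.5 cfs.

Q ≈ 40.5 cfs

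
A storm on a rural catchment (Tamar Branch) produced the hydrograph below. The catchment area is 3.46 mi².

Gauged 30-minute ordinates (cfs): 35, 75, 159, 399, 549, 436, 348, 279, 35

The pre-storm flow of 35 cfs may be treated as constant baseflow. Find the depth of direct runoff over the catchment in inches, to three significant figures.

Direct runoff: 0.0, 40.0, 124.0, 364.0, 514.0, 401.0, 313.0, 244.0, 0.0 cfs; ΣQ_DR = 2000 cfs.
V = ΣQ_DR · Δt = 2000 × 1800 s = 3.600 × 10^6 ft³.
Over A = 3.46 mi², depth = V / A = 0.448 in.

d ≈ 0.448 in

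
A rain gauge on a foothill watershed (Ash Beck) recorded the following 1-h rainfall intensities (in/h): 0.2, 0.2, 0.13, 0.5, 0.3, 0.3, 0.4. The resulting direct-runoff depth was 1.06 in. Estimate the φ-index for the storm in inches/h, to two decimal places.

Only the 6 blocks with intensity above φ contribute runoff: 0.2, 0.2, 0.5, 0.3, 0.3, 0.4 in/h.
Σ(I−φ)·Δt = d  ⇒  (0.2+0.2+0.5+0.3+0.3+0.4 − 6φ)·1 = 1.06
φ = (1.900 − 1.06/1) / 6 = 0.14 in/h.

φ ≈ 0.14 in/h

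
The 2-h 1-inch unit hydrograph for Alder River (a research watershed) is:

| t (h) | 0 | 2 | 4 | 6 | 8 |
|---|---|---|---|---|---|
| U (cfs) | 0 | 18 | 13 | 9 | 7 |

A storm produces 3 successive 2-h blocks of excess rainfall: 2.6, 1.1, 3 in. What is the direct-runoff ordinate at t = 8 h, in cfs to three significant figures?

Q ≈ 67.1 cfs

By discrete convolution, Q_j = Σ (P_i / 1 in) · U_{j−i}.
At t = 8 h (j=4): Q = (2.6/1)·7 + (1.1/1)·9 + (3/1)·13 = 67.1 cfs.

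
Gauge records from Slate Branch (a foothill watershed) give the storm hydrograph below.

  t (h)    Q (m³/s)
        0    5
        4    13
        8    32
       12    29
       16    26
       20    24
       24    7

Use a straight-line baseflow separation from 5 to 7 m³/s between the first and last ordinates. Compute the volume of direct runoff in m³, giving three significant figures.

V ≈ 1.35 × 10^6 m³

Direct-runoff ordinates (Q − Q_b): 0.00, 7.67, 26.33, 23.00, 19.67, 17.33, 0.00 m³/s.
ΣQ_DR = 94.00 m³/s.
With Δt = 4 h = 14400 s, V = ΣQ_DR · Δt = 94.00 × 14400 = 1.35 × 10^6 m³.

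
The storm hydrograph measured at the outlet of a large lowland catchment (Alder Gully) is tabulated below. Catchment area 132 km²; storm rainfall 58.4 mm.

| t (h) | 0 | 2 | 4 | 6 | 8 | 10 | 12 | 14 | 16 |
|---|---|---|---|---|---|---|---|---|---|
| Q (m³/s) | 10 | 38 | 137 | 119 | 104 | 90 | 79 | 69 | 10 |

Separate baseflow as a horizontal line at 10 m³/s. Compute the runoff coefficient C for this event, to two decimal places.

C ≈ 0.53

ΣQ_DR = 566.0 m³/s; V = ΣQ_DR·Δt = 4.075 × 10^6 m³.
Runoff depth d = V / A = 30.87 mm.
C = d / P = 30.87 / 58.4 = 0.53.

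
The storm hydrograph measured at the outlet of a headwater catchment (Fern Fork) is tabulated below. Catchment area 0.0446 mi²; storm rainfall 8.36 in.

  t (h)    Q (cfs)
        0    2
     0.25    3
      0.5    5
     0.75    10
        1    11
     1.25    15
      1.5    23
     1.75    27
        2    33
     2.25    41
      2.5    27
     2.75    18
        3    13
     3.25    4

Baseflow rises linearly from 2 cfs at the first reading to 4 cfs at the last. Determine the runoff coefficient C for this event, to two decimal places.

C ≈ 0.20

ΣQ_DR = 190.0 cfs; V = ΣQ_DR·Δt = 1.710 × 10^5 ft³.
Runoff depth d = V / A = 1.650 in.
C = d / P = 1.650 / 8.36 = 0.20.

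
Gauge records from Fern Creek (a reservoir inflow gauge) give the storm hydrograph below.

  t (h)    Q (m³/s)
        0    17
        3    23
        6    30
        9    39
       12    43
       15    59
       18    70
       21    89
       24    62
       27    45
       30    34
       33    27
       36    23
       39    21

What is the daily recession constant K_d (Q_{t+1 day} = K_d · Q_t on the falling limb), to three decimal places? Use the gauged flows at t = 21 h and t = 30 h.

Between t = 21 h and t = 30 h the flow falls from 89 to 34 m³/s over 3×3 h = 9 h.
Per-interval ratio K = (34/89)^(1/3) = 0.7256; K_d = K^(24/3) = 0.077.

K_d ≈ 0.077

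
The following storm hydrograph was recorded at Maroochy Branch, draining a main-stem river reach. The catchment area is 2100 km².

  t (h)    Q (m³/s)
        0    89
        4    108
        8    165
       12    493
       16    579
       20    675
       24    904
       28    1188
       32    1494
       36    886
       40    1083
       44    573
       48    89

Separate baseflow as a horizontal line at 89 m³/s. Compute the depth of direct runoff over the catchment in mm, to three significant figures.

d ≈ 49.2 mm

Direct runoff: 0.0, 19.0, 76.0, 404.0, 490.0, 586.0, 815.0, 1099.0, 1405.0, 797.0, 994.0, 484.0, 0.0 m³/s; ΣQ_DR = 7169 m³/s.
V = ΣQ_DR · Δt = 7169 × 14400 s = 1.032 × 10^8 m³.
Over A = 2100 km², depth = V / A = 49.2 mm.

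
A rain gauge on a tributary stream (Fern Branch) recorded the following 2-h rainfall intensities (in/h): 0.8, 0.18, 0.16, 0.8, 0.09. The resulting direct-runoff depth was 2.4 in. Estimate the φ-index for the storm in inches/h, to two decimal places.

φ ≈ 0.20 in/h

Only the 2 blocks with intensity above φ contribute runoff: 0.8, 0.8 in/h.
Σ(I−φ)·Δt = d  ⇒  (0.8+0.8 − 2φ)·2 = 2.4
φ = (1.600 − 2.4/2) / 2 = 0.20 in/h.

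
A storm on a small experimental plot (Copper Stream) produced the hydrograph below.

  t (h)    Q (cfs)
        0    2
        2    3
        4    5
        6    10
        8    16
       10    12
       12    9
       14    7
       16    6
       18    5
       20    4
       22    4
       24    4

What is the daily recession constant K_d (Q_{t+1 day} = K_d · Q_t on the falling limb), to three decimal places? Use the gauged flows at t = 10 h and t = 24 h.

Between t = 10 h and t = 24 h the flow falls from 12 to 4 cfs over 7×2 h = 14 h.
Per-interval ratio K = (4/12)^(1/7) = 0.8548; K_d = K^(24/2) = 0.152.

K_d ≈ 0.152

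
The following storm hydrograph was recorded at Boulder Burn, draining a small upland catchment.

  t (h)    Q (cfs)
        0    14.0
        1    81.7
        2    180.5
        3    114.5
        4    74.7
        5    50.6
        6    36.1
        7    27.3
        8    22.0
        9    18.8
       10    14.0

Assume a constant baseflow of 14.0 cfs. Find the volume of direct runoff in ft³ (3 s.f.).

V ≈ 1.73 × 10^6 ft³

Direct-runoff ordinates (Q − Q_b): 0.0, 67.7, 166.5, 100.5, 60.7, 36.6, 22.1, 13.3, 8.0, 4.8, 0.0 cfs.
ΣQ_DR = 480.2 cfs.
With Δt = 1 h = 3600 s, V = ΣQ_DR · Δt = 480.2 × 3600 = 1.73 × 10^6 ft³.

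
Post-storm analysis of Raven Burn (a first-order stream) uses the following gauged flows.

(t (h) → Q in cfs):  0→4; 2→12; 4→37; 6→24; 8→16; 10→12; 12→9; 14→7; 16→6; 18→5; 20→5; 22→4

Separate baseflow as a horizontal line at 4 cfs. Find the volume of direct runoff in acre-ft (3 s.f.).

Direct-runoff ordinates (Q − Q_b): 0.0, 8.0, 33.0, 20.0, 12.0, 8.0, 5.0, 3.0, 2.0, 1.0, 1.0, 0.0 cfs.
ΣQ_DR = 93.00 cfs.
With Δt = 2 h = 7200 s, V = ΣQ_DR · Δt = 93.00 × 7200 = 6.70 × 10^5 ft³ = 15.4 acre-ft.

V ≈ 15.4 acre-ft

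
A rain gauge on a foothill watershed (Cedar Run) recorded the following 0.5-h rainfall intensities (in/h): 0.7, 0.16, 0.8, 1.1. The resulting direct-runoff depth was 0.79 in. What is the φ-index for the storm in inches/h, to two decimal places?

φ ≈ 0.34 in/h

Only the 3 blocks with intensity above φ contribute runoff: 0.7, 0.8, 1.1 in/h.
Σ(I−φ)·Δt = d  ⇒  (0.7+0.8+1.1 − 3φ)·0.5 = 0.79
φ = (2.600 − 0.79/0.5) / 3 = 0.34 in/h.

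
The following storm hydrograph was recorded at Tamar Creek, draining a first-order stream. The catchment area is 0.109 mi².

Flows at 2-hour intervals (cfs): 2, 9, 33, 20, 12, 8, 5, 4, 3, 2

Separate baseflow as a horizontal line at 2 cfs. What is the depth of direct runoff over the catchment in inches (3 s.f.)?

Direct runoff: 0.0, 7.0, 31.0, 18.0, 10.0, 6.0, 3.0, 2.0, 1.0, 0.0 cfs; ΣQ_DR = 78.00 cfs.
V = ΣQ_DR · Δt = 78.00 × 7200 s = 5.616 × 10^5 ft³.
Over A = 0.109 mi², depth = V / A = 2.22 in.

d ≈ 2.22 in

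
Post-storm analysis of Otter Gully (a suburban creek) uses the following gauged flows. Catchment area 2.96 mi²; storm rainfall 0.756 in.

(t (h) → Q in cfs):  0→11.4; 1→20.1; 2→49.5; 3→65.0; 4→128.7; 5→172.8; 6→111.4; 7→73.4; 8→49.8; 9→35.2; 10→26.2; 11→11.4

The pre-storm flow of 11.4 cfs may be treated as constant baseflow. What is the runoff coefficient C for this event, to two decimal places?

ΣQ_DR = 618.1 cfs; V = ΣQ_DR·Δt = 2.225 × 10^6 ft³.
Runoff depth d = V / A = 0.3236 in.
C = d / P = 0.3236 / 0.756 = 0.43.

C ≈ 0.43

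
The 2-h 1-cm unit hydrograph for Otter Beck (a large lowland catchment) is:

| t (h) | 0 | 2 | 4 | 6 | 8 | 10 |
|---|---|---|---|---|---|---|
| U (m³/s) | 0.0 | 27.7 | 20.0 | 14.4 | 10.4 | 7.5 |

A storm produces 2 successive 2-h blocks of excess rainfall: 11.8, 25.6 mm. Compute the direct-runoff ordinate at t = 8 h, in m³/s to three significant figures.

By discrete convolution, Q_j = Σ (P_i / 10 mm) · U_{j−i}.
At t = 8 h (j=4): Q = (11.8/10)·10.4 + (25.6/10)·14.4 = 49.1 m³/s.

Q ≈ 49.1 m³/s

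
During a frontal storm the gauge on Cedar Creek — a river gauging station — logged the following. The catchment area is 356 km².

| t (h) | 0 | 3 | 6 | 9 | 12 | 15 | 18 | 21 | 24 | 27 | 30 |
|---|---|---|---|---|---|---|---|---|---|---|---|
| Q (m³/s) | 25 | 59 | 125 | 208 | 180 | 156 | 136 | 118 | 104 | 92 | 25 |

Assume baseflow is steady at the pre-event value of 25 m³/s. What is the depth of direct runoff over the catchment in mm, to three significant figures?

d ≈ 28.9 mm

Direct runoff: 0.0, 34.0, 100.0, 183.0, 155.0, 131.0, 111.0, 93.0, 79.0, 67.0, 0.0 m³/s; ΣQ_DR = 953.0 m³/s.
V = ΣQ_DR · Δt = 953.0 × 10800 s = 1.029 × 10^7 m³.
Over A = 356 km², depth = V / A = 28.9 mm.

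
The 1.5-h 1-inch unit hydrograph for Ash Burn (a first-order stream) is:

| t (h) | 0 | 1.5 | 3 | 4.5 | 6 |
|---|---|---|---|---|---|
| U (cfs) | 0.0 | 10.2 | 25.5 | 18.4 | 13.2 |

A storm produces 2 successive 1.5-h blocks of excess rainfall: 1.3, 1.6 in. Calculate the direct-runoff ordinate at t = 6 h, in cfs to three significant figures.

By discrete convolution, Q_j = Σ (P_i / 1 in) · U_{j−i}.
At t = 6 h (j=4): Q = (1.3/1)·13.2 + (1.6/1)·18.4 = 46.6 cfs.

Q ≈ 46.6 cfs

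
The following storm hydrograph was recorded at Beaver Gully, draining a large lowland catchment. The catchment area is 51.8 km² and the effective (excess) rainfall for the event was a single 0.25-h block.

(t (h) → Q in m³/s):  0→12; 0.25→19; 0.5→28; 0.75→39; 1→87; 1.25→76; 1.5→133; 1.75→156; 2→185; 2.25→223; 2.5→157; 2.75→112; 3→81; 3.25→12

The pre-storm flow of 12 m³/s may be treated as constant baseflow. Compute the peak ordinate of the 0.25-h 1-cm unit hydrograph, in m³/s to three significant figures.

Direct runoff: 0.0, 7.0, 16.0, 27.0, 75.0, 64.0, 121.0, 144.0, 173.0, 211.0, 145.0, 100.0, 69.0, 0.0 m³/s; ΣQ_DR = 1152 m³/s, peak = 211.0 m³/s.
Runoff depth d = ΣQ_DR·Δt / A = 1152 × 900 / (51.8 km²) = 20.02 mm.
The 1-cm UH is the DRH scaled by (10 mm)/d, so U_p = 211.0 × 10/20.02 = 105 m³/s.

U_p ≈ 105 m³/s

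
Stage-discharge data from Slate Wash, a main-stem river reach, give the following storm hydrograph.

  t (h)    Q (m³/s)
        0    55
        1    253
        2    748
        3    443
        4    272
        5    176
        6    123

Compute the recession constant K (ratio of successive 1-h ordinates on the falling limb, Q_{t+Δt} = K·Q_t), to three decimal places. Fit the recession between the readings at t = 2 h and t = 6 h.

K ≈ 0.637

Using the recession-limb readings at t = 2 h and t = 6 h: Q falls from 748 to 123 m³/s over 4 intervals.
K = (Q₂/Q₁)^(1/4) = (123/748)^(1/4) = 0.637.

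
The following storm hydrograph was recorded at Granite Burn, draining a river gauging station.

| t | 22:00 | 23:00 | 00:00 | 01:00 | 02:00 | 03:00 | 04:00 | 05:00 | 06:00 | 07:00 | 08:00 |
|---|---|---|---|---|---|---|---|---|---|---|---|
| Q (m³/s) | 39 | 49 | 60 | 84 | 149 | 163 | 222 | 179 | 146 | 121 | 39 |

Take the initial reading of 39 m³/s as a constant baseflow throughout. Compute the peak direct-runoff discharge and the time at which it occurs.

Q_p = 183.0 m³/s at t = 04:00

Subtracting baseflow gives direct-runoff ordinates: 0.0, 10.0, 21.0, 45.0, 110.0, 124.0, 183.0, 140.0, 107.0, 82.0, 0.0 m³/s.
The maximum is 183.0 m³/s, occurring at the reading for t = 04:00.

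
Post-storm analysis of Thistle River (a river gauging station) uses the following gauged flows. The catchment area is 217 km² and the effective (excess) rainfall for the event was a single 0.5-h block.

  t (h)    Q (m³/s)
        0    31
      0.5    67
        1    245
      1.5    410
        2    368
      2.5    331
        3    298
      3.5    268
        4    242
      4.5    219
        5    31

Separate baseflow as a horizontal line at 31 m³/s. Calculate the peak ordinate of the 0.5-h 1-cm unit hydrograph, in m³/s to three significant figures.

U_p ≈ 211 m³/s

Direct runoff: 0.0, 36.0, 214.0, 379.0, 337.0, 300.0, 267.0, 237.0, 211.0, 188.0, 0.0 m³/s; ΣQ_DR = 2169 m³/s, peak = 379.0 m³/s.
Runoff depth d = ΣQ_DR·Δt / A = 2169 × 1800 / (217 km²) = 17.99 mm.
The 1-cm UH is the DRH scaled by (10 mm)/d, so U_p = 379.0 × 10/17.99 = 211 m³/s.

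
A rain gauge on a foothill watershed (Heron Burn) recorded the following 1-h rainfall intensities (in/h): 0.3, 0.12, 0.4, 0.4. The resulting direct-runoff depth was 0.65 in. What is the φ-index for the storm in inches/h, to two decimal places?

Only the 3 blocks with intensity above φ contribute runoff: 0.3, 0.4, 0.4 in/h.
Σ(I−φ)·Δt = d  ⇒  (0.3+0.4+0.4 − 3φ)·1 = 0.65
φ = (1.100 − 0.65/1) / 3 = 0.15 in/h.

φ ≈ 0.15 in/h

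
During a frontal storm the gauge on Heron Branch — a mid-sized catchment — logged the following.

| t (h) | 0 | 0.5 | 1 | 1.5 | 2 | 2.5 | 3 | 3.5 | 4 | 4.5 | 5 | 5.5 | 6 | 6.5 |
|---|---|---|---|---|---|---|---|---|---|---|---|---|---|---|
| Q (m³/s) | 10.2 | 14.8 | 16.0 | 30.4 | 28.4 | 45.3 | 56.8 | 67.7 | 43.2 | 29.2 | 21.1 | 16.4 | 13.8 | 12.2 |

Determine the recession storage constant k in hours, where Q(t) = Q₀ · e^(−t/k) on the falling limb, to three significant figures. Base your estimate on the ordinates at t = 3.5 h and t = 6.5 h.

k ≈ 1.75 h

On the falling limb, Q drops from 67.7 to 12.2 m³/s between t = 3.5 h and t = 6.5 h (Δt = 3 h).
k = −Δt / ln(Q₂/Q₁) = −3 / ln(12.2/67.7) = 1.75 h.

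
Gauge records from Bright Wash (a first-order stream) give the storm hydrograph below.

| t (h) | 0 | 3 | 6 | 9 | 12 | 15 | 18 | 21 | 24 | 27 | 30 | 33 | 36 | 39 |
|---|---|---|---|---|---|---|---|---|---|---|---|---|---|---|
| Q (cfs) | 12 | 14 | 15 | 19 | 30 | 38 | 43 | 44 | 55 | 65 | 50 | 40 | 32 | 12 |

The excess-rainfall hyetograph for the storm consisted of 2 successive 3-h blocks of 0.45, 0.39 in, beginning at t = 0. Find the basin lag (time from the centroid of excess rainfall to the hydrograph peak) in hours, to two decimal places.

Centroid of excess rainfall: t_c = Σ P_i·t̄_i / ΣP_i = 2.8929 h (block centres at 1.5, 4.5 h).
Hydrograph peak occurs at t = 27 h, so basin lag t_L = 27 − 2.8929 = 24.11 h.

t_L ≈ 24.11 h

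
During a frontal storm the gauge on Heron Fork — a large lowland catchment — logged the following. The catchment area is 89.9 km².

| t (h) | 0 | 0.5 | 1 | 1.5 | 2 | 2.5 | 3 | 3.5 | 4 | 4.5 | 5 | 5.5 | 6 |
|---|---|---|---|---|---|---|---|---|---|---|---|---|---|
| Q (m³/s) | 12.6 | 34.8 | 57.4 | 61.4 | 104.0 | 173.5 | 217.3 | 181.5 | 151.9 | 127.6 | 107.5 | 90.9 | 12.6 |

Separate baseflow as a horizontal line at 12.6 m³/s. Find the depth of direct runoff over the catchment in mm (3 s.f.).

d ≈ 23.4 mm

Direct runoff: 0.0, 22.2, 44.8, 48.8, 91.4, 160.9, 204.7, 168.9, 139.3, 115.0, 94.9, 78.3, 0.0 m³/s; ΣQ_DR = 1169 m³/s.
V = ΣQ_DR · Δt = 1169 × 1800 s = 2.105 × 10^6 m³.
Over A = 89.9 km², depth = V / A = 23.4 mm.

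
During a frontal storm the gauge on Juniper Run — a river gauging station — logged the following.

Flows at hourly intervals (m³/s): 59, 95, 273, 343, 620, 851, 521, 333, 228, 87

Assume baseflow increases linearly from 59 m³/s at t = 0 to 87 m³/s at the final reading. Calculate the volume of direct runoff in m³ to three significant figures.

Direct-runoff ordinates (Q − Q_b): 0.00, 32.89, 207.78, 274.67, 548.56, 776.44, 443.33, 252.22, 144.11, 0.00 m³/s.
ΣQ_DR = 2680 m³/s.
With Δt = 1 h = 3600 s, V = ΣQ_DR · Δt = 2680 × 3600 = 9.65 × 10^6 m³.

V ≈ 9.65 × 10^6 m³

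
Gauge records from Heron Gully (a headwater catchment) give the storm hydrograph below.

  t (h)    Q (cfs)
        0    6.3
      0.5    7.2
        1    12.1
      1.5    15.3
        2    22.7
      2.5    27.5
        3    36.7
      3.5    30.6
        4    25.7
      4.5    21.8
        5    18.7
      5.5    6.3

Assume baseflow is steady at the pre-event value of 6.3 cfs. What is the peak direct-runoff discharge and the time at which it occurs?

Subtracting baseflow gives direct-runoff ordinates: 0.0, 0.9, 5.8, 9.0, 16.4, 21.2, 30.4, 24.3, 19.4, 15.5, 12.4, 0.0 cfs.
The maximum is 30.4 cfs, occurring at the reading for t = 3 h.

Q_p = 30.4 cfs at t = 3 h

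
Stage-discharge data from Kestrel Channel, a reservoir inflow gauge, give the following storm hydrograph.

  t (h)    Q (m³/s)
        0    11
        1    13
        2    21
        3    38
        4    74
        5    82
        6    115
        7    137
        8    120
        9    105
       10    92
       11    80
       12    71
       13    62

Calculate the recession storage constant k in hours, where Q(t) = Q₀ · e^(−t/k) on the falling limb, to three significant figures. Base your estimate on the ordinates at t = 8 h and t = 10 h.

k ≈ 7.53 h

On the falling limb, Q drops from 120 to 92 m³/s between t = 8 h and t = 10 h (Δt = 2 h).
k = −Δt / ln(Q₂/Q₁) = −2 / ln(92/120) = 7.53 h.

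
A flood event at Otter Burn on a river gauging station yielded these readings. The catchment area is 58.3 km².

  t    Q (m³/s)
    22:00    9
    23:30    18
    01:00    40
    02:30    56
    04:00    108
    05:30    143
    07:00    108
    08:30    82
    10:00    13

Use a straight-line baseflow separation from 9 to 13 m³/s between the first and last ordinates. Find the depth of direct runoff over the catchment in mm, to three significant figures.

Direct runoff: 0.00, 8.50, 30.00, 45.50, 97.00, 131.50, 96.00, 69.50, 0.00 m³/s; ΣQ_DR = 478.0 m³/s.
V = ΣQ_DR · Δt = 478.0 × 5400 s = 2.581 × 10^6 m³.
Over A = 58.3 km², depth = V / A = 44.3 mm.

d ≈ 44.3 mm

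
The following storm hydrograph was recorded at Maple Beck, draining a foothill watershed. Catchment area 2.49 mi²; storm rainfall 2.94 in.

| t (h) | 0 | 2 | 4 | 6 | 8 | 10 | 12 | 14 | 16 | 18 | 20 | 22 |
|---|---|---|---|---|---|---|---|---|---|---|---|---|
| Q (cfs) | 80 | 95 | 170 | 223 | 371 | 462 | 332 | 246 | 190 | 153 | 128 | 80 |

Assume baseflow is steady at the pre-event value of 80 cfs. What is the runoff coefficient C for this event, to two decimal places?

ΣQ_DR = 1570 cfs; V = ΣQ_DR·Δt = 1.130 × 10^7 ft³.
Runoff depth d = V / A = 1.954 in.
C = d / P = 1.954 / 2.94 = 0.66.

C ≈ 0.66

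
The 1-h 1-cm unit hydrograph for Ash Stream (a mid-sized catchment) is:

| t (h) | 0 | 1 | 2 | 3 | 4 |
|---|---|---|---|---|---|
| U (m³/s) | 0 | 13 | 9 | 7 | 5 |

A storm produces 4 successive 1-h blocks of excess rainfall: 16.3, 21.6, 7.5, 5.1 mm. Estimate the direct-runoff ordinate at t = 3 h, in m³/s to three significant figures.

By discrete convolution, Q_j = Σ (P_i / 10 mm) · U_{j−i}.
At t = 3 h (j=3): Q = (16.3/10)·7 + (21.6/10)·9 + (7.5/10)·13 + (5.1/10)·0 = 40.6 m³/s.

Q ≈ 40.6 m³/s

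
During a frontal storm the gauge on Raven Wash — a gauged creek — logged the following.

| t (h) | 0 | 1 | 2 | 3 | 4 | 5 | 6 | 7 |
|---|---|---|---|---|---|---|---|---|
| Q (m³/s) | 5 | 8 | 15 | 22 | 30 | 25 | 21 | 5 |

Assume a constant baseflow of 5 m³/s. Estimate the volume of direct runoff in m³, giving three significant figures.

V ≈ 3.28 × 10^5 m³

Direct-runoff ordinates (Q − Q_b): 0.0, 3.0, 10.0, 17.0, 25.0, 20.0, 16.0, 0.0 m³/s.
ΣQ_DR = 91.00 m³/s.
With Δt = 1 h = 3600 s, V = ΣQ_DR · Δt = 91.00 × 3600 = 3.28 × 10^5 m³.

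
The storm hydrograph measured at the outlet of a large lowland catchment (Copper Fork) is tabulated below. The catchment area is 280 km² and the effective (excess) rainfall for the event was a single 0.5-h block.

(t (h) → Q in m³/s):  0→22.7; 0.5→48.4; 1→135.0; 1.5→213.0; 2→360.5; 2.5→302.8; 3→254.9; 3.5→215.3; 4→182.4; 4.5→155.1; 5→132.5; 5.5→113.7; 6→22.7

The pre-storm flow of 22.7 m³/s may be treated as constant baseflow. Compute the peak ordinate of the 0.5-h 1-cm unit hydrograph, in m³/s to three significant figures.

U_p ≈ 282 m³/s

Direct runoff: 0.0, 25.7, 112.3, 190.3, 337.8, 280.1, 232.2, 192.6, 159.7, 132.4, 109.8, 91.0, 0.0 m³/s; ΣQ_DR = 1864 m³/s, peak = 337.8 m³/s.
Runoff depth d = ΣQ_DR·Δt / A = 1864 × 1800 / (280 km²) = 11.98 mm.
The 1-cm UH is the DRH scaled by (10 mm)/d, so U_p = 337.8 × 10/11.98 = 282 m³/s.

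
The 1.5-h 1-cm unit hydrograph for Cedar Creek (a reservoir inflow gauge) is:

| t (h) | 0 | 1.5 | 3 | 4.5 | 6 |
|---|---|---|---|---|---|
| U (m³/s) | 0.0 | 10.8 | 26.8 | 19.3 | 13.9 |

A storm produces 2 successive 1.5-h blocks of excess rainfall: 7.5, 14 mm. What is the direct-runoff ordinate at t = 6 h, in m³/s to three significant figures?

By discrete convolution, Q_j = Σ (P_i / 10 mm) · U_{j−i}.
At t = 6 h (j=4): Q = (7.5/10)·13.9 + (14/10)·19.3 = 37.4 m³/s.

Q ≈ 37.4 m³/s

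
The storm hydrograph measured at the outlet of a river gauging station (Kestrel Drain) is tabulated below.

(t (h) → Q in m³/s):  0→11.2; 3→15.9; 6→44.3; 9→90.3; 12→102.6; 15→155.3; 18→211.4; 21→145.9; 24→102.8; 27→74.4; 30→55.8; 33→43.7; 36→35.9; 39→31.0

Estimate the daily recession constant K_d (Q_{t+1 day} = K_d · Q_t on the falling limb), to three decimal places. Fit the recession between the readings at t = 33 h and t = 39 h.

K_d ≈ 0.253

Between t = 33 h and t = 39 h the flow falls from 43.7 to 31.0 m³/s over 2×3 h = 6 h.
Per-interval ratio K = (31.0/43.7)^(1/2) = 0.8422; K_d = K^(24/3) = 0.253.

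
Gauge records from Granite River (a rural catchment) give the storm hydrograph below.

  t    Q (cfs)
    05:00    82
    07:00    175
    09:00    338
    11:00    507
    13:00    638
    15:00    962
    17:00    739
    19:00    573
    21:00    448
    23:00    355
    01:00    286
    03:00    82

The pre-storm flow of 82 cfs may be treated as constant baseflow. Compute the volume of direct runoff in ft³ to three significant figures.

V ≈ 3.02 × 10^7 ft³

Direct-runoff ordinates (Q − Q_b): 0.0, 93.0, 256.0, 425.0, 556.0, 880.0, 657.0, 491.0, 366.0, 273.0, 204.0, 0.0 cfs.
ΣQ_DR = 4201 cfs.
With Δt = 2 h = 7200 s, V = ΣQ_DR · Δt = 4201 × 7200 = 3.02 × 10^7 ft³.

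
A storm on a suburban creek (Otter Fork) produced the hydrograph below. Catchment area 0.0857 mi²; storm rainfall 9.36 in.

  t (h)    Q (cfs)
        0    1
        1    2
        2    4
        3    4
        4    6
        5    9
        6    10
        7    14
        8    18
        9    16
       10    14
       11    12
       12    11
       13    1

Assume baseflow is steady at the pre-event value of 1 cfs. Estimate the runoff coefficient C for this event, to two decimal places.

ΣQ_DR = 108.0 cfs; V = ΣQ_DR·Δt = 3.888 × 10^5 ft³.
Runoff depth d = V / A = 1.953 in.
C = d / P = 1.953 / 9.36 = 0.21.

C ≈ 0.21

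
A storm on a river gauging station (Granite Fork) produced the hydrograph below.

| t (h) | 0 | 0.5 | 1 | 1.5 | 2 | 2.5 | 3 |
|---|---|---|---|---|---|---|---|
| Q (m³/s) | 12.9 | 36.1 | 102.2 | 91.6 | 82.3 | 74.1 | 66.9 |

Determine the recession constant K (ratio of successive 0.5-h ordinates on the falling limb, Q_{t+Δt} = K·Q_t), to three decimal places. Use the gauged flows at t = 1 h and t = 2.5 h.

Using the recession-limb readings at t = 1 h and t = 2.5 h: Q falls from 102.2 to 74.1 m³/s over 3 intervals.
K = (Q₂/Q₁)^(1/3) = (74.1/102.2)^(1/3) = 0.898.

K ≈ 0.898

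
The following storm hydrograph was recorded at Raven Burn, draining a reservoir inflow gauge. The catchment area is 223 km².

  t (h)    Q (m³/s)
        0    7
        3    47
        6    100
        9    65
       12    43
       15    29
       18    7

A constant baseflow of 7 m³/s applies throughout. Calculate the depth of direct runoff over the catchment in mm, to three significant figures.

Direct runoff: 0.0, 40.0, 93.0, 58.0, 36.0, 22.0, 0.0 m³/s; ΣQ_DR = 249.0 m³/s.
V = ΣQ_DR · Δt = 249.0 × 10800 s = 2.689 × 10^6 m³.
Over A = 223 km², depth = V / A = 12.1 mm.

d ≈ 12.1 mm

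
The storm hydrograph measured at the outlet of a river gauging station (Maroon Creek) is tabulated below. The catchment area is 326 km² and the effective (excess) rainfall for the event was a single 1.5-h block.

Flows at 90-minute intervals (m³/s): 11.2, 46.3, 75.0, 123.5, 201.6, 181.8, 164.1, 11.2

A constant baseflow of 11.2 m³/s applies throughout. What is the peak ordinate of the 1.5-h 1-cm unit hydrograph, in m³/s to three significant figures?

U_p ≈ 159 m³/s

Direct runoff: 0.0, 35.1, 63.8, 112.3, 190.4, 170.6, 152.9, 0.0 m³/s; ΣQ_DR = 725.1 m³/s, peak = 190.4 m³/s.
Runoff depth d = ΣQ_DR·Δt / A = 725.1 × 5400 / (326 km²) = 12.01 mm.
The 1-cm UH is the DRH scaled by (10 mm)/d, so U_p = 190.4 × 10/12.01 = 159 m³/s.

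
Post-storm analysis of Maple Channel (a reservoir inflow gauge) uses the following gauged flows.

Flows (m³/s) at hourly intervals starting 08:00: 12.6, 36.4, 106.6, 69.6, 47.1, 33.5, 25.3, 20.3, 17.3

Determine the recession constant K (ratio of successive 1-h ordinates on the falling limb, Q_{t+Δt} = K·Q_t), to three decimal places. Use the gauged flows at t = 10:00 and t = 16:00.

Using the recession-limb readings at t = 10:00 and t = 16:00: Q falls from 106.6 to 17.3 m³/s over 6 intervals.
K = (Q₂/Q₁)^(1/6) = (17.3/106.6)^(1/6) = 0.739.

K ≈ 0.739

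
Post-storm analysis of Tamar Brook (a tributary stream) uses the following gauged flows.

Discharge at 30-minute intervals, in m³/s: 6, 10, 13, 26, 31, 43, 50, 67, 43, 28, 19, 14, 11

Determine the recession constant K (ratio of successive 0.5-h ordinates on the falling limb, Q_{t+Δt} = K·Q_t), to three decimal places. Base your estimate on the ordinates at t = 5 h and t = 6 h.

Using the recession-limb readings at t = 5 h and t = 6 h: Q falls from 19 to 11 m³/s over 2 intervals.
K = (Q₂/Q₁)^(1/2) = (11/19)^(1/2) = 0.761.

K ≈ 0.761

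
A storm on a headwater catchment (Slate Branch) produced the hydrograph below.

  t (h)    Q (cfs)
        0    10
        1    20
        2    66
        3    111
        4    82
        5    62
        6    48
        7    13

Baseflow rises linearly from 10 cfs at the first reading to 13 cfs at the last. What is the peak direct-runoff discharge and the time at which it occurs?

Q_p = 99.71 cfs at t = 3 h

Subtracting baseflow gives direct-runoff ordinates: 0.00, 9.57, 55.14, 99.71, 70.29, 49.86, 35.43, 0.00 cfs.
The maximum is 99.71 cfs, occurring at the reading for t = 3 h.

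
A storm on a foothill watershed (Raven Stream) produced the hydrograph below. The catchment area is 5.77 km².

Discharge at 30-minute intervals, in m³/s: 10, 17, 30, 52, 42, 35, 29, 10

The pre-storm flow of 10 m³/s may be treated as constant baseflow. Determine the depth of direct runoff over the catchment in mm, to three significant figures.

d ≈ 45.2 mm

Direct runoff: 0.0, 7.0, 20.0, 42.0, 32.0, 25.0, 19.0, 0.0 m³/s; ΣQ_DR = 145.0 m³/s.
V = ΣQ_DR · Δt = 145.0 × 1800 s = 2.610 × 10^5 m³.
Over A = 5.77 km², depth = V / A = 45.2 mm.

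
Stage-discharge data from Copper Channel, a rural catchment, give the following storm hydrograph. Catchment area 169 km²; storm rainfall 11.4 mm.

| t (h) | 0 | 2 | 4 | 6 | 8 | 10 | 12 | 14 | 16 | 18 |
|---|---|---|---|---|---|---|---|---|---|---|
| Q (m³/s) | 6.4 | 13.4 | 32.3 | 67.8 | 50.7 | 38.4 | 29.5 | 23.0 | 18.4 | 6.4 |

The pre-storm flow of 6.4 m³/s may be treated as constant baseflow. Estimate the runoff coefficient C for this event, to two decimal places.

ΣQ_DR = 222.3 m³/s; V = ΣQ_DR·Δt = 1.601 × 10^6 m³.
Runoff depth d = V / A = 9.471 mm.
C = d / P = 9.471 / 11.4 = 0.83.

C ≈ 0.83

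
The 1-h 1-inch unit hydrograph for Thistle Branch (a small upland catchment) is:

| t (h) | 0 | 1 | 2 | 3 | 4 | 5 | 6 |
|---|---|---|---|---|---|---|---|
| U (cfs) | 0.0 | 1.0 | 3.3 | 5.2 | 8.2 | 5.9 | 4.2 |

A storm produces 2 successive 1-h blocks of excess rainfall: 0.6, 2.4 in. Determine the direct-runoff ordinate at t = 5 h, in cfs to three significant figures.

By discrete convolution, Q_j = Σ (P_i / 1 in) · U_{j−i}.
At t = 5 h (j=5): Q = (0.6/1)·5.9 + (2.4/1)·8.2 = 23.2 cfs.

Q ≈ 23.2 cfs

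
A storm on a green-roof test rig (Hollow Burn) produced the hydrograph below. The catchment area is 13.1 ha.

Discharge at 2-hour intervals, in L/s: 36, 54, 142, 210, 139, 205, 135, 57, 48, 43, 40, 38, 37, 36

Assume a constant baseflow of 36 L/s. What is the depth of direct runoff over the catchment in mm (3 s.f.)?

Direct runoff: 0.0, 18.0, 106.0, 174.0, 103.0, 169.0, 99.0, 21.0, 12.0, 7.0, 4.0, 2.0, 1.0, 0.0 L/s; ΣQ_DR = 716.0 L/s.
V = ΣQ_DR · Δt = 716.0 × 7200 s = 5.155 × 10^6 L.
Over A = 13.1 ha, depth = V / A = 39.4 mm.

d ≈ 39.4 mm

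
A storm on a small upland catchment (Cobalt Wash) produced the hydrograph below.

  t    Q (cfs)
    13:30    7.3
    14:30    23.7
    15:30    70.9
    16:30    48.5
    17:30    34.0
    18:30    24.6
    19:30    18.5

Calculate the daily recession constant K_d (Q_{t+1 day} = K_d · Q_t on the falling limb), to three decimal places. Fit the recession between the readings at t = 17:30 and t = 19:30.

Between t = 17:30 and t = 19:30 the flow falls from 34.0 to 18.5 cfs over 2×1 h = 2 h.
Per-interval ratio K = (18.5/34.0)^(1/2) = 0.7376; K_d = K^(24/1) = 0.001.

K_d ≈ 0.001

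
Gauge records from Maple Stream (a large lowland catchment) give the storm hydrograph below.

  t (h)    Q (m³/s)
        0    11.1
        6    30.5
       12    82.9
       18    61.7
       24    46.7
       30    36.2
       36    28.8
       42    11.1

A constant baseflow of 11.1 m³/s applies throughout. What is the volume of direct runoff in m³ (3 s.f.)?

V ≈ 4.76 × 10^6 m³

Direct-runoff ordinates (Q − Q_b): 0.0, 19.4, 71.8, 50.6, 35.6, 25.1, 17.7, 0.0 m³/s.
ΣQ_DR = 220.2 m³/s.
With Δt = 6 h = 21600 s, V = ΣQ_DR · Δt = 220.2 × 21600 = 4.76 × 10^6 m³.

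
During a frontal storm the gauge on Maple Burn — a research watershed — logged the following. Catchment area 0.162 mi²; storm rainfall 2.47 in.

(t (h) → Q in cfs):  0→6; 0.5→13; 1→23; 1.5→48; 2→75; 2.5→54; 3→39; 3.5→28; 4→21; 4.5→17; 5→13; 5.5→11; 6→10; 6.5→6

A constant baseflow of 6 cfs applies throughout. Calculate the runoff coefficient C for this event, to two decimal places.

ΣQ_DR = 280.0 cfs; V = ΣQ_DR·Δt = 5.040 × 10^5 ft³.
Runoff depth d = V / A = 1.339 in.
C = d / P = 1.339 / 2.47 = 0.54.

C ≈ 0.54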